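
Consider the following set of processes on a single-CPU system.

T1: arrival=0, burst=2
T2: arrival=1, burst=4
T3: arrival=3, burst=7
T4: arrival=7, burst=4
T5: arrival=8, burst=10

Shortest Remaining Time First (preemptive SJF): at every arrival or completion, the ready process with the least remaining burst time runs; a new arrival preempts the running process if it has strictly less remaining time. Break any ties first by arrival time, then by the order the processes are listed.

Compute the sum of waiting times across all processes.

Schedule: | T1 0-2 | T2 2-6 | T3 6-7 | T4 7-11 | T3 11-17 | T5 17-27 |
Completion: T1=2  T2=6  T3=17  T4=11  T5=27
Waiting = turnaround − burst: T1=0, T2=1, T3=7, T4=0, T5=9
Total waiting = 0 + 1 + 7 + 0 + 9 = 17

17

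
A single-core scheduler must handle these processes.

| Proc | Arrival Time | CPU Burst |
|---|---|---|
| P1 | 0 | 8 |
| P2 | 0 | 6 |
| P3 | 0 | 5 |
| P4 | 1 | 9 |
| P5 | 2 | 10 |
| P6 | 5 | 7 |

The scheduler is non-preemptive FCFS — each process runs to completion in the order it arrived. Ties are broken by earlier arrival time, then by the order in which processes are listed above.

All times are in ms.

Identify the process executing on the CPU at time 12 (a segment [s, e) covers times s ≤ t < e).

Timeline: | P1 0-8 | P2 8-14 | P3 14-19 | P4 19-28 | P5 28-38 | P6 38-45 |
Completion: P1=8  P2=14  P3=19  P4=28  P5=38  P6=45
Turnaround (C−A): P1=8  P2=14  P3=19  P4=27  P5=36  P6=40

P2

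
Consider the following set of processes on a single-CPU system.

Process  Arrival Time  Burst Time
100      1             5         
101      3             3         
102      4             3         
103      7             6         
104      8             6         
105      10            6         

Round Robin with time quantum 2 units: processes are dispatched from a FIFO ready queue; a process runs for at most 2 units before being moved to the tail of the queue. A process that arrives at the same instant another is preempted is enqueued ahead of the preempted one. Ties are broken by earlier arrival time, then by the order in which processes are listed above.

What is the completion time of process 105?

30

Schedule: | idle 0-1 | 100 1-3 | 101 3-5 | 100 5-7 | 102 7-9 | 101 9-10 | 103 10-12 | 100 12-13 | 104 13-15 | 102 15-16 | 105 16-18 | 103 18-20 | 104 20-22 | 105 22-24 | 103 24-26 | 104 26-28 | 105 28-30 |
Completion: 100=13  101=10  102=16  103=26  104=28  105=30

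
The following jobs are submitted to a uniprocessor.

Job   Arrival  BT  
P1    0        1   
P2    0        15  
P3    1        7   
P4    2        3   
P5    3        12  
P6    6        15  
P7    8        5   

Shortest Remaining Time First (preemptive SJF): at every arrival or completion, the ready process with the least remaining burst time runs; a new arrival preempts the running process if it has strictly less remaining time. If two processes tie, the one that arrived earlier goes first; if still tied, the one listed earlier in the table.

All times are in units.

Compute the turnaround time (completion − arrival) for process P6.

Timeline: | P1 0-1 | P3 1-2 | P4 2-5 | P3 5-11 | P7 11-16 | P5 16-28 | P2 28-43 | P6 43-58 |
Completion: P1=1  P2=43  P3=11  P4=5  P5=28  P6=58  P7=16
Turnaround (C−A): P1=1  P2=43  P3=10  P4=3  P5=25  P6=52  P7=8
Turnaround(P6) = completion − arrival = 58 − 6 = 52

52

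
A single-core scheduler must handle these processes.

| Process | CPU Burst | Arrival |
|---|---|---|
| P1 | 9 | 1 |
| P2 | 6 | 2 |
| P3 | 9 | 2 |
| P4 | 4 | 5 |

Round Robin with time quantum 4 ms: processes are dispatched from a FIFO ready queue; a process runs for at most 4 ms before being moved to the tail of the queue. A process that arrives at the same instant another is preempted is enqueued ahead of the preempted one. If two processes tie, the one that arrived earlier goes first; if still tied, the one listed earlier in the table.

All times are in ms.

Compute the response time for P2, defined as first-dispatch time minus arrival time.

Schedule: | idle 0-1 | P1 1-5 | P2 5-9 | P3 9-13 | P4 13-17 | P1 17-21 | P2 21-23 | P3 23-27 | P1 27-28 | P3 28-29 |
Completion: P1=28  P2=23  P3=29  P4=17
Response(P2) = first start − arrival = 5 − 2 = 3

3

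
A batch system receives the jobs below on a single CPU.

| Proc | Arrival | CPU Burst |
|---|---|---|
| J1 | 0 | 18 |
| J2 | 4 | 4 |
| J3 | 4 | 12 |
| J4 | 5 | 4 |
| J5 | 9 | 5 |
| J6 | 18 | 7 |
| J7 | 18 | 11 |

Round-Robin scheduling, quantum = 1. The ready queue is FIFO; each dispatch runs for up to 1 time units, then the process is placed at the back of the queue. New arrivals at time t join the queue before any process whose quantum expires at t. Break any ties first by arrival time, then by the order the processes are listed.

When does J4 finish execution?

Timeline: | J1 0-4 | J2 4-5 | J3 5-6 | J1 6-7 | J4 7-8 | J2 8-9 | J3 9-10 | J1 10-11 | J4 11-12 | J5 12-13 | J2 13-14 | J3 14-15 | J1 15-16 | J4 16-17 | J5 17-18 | J2 18-19 | J3 19-20 | J1 20-21 | J4 21-22 | J6 22-23 | J7 23-24 | J5 24-25 | J3 25-26 | J1 26-27 | J6 27-28 | J7 28-29 | J5 29-30 | J3 30-31 | J1 31-32 | J6 32-33 | J7 33-34 | J5 34-35 | J3 35-36 | J1 36-37 | J6 37-38 | J7 38-39 | J3 39-40 | J1 40-41 | J6 41-42 | J7 42-43 | J3 43-44 | J1 44-45 | J6 45-46 | J7 46-47 | J3 47-48 | J1 48-49 | J6 49-50 | J7 50-51 | J3 51-52 | J1 52-53 | J7 53-54 | J3 54-55 | J1 55-56 | J7 56-57 | J1 57-58 | J7 58-59 | J1 59-60 | J7 60-61 |
Completion: J1=60  J2=19  J3=55  J4=22  J5=35  J6=50  J7=61

22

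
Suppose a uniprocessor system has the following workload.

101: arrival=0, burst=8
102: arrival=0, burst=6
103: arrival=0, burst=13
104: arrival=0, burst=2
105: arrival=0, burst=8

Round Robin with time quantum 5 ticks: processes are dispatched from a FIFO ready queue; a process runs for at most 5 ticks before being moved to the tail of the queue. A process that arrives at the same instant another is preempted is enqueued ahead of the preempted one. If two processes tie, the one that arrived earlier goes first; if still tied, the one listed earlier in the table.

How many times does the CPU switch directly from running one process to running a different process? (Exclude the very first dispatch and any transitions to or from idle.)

Schedule: | 101 0-5 | 102 5-10 | 103 10-15 | 104 15-17 | 105 17-22 | 101 22-25 | 102 25-26 | 103 26-31 | 105 31-34 | 103 34-37 |
Completion: 101=25  102=26  103=37  104=17  105=34
Turnaround (C−A): 101=25  102=26  103=37  104=17  105=34

9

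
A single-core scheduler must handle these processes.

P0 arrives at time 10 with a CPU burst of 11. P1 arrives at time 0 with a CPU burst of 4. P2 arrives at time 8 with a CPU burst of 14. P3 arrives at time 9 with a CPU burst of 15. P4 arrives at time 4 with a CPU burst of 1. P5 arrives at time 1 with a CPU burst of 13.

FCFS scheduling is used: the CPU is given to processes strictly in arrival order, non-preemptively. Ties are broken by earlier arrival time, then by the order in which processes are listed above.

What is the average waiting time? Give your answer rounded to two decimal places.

14.33

Schedule: | P1 0-4 | P5 4-17 | P4 17-18 | P2 18-32 | P3 32-47 | P0 47-58 |
Completion: P0=58  P1=4  P2=32  P3=47  P4=18  P5=17
Turnaround (C−A): P0=48  P1=4  P2=24  P3=38  P4=14  P5=16
Waiting times: P0=37, P1=0, P2=10, P3=23, P4=13, P5=3
Average waiting = (37+0+10+23+13+3) / 6 = 86/6 = 14.33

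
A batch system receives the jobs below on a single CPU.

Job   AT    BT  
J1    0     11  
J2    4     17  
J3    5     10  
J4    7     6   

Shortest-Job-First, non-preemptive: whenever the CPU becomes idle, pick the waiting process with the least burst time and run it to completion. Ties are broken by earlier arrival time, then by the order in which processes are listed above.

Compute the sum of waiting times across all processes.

39

Timeline: | J1 0-11 | J4 11-17 | J3 17-27 | J2 27-44 |
Completion: J1=11  J2=44  J3=27  J4=17
Waiting = turnaround − burst: J1=0, J2=23, J3=12, J4=4
Total waiting = 0 + 23 + 12 + 4 = 39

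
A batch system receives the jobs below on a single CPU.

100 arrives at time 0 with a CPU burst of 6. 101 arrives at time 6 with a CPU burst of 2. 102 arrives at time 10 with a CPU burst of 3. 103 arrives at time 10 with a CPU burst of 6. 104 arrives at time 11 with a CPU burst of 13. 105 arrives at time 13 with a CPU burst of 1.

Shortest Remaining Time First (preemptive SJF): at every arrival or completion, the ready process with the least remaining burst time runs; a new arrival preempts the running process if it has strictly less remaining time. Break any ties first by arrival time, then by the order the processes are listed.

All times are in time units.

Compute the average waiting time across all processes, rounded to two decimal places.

Timeline: | 100 0-6 | 101 6-8 | idle 8-10 | 102 10-13 | 105 13-14 | 103 14-20 | 104 20-33 |
Completion: 100=6  101=8  102=13  103=20  104=33  105=14
Waiting times: 100=0, 101=0, 102=0, 103=4, 104=9, 105=0
Average waiting = (0+0+0+4+9+0) / 6 = 13/6 = 2.17

2.17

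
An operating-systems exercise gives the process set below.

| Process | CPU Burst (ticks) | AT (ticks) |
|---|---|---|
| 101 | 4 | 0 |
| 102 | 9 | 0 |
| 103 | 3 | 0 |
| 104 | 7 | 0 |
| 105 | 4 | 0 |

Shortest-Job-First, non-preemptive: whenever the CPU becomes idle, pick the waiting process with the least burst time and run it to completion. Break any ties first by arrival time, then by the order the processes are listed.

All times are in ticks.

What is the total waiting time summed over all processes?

39

Gantt: | 103 0-3 | 101 3-7 | 105 7-11 | 104 11-18 | 102 18-27 |
Completion: 101=7  102=27  103=3  104=18  105=11
Waiting = turnaround − burst: 101=3, 102=18, 103=0, 104=11, 105=7
Total waiting = 3 + 18 + 0 + 11 + 7 = 39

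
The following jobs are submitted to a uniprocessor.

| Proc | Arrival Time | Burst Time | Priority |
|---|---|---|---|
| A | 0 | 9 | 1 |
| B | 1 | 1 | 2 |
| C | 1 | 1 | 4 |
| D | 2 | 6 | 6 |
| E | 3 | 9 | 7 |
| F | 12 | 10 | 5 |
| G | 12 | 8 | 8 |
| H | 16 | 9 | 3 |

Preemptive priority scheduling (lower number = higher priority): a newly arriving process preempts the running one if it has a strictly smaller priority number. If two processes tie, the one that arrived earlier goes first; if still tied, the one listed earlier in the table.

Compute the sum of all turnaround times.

Gantt: | A 0-9 | B 9-10 | C 10-11 | D 11-12 | F 12-16 | H 16-25 | F 25-31 | D 31-36 | E 36-45 | G 45-53 |
Completion: A=9  B=10  C=11  D=36  E=45  F=31  G=53  H=25
Turnaround = completion − arrival: A=9, B=9, C=10, D=34, E=42, F=19, G=41, H=9
Total turnaround = 9 + 9 + 10 + 34 + 42 + 19 + 41 + 9 = 173

173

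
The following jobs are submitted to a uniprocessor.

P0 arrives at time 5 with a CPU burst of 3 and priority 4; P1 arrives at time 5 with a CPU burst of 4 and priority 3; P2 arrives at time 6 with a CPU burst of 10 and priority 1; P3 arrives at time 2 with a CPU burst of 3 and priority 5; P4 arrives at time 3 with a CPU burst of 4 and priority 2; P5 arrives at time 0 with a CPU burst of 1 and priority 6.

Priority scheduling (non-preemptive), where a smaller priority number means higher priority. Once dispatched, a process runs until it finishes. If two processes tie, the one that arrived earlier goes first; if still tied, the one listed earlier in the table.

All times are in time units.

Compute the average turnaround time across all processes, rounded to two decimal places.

Gantt: | P5 0-1 | idle 1-2 | P3 2-5 | P4 5-9 | P2 9-19 | P1 19-23 | P0 23-26 |
Completion: P0=26  P1=23  P2=19  P3=5  P4=9  P5=1
Turnaround times: P0=21, P1=18, P2=13, P3=3, P4=6, P5=1
Average turnaround = (21+18+13+3+6+1) / 6 = 62/6 = 10.33

10.33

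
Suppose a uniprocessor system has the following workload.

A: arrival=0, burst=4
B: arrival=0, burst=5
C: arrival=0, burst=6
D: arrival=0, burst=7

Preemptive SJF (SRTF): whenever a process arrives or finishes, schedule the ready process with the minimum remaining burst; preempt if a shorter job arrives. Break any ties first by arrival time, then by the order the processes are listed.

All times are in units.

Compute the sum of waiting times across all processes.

28

Schedule: | A 0-4 | B 4-9 | C 9-15 | D 15-22 |
Completion: A=4  B=9  C=15  D=22
Turnaround (C−A): A=4  B=9  C=15  D=22
Waiting = turnaround − burst: A=0, B=4, C=9, D=15
Total waiting = 0 + 4 + 9 + 15 = 28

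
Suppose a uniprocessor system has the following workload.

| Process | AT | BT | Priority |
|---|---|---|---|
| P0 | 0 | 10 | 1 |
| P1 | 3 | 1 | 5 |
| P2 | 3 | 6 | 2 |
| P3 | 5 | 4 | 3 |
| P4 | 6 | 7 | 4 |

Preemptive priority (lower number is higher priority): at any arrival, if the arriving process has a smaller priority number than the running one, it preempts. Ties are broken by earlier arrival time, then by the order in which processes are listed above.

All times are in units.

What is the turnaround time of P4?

21

Timeline: | P0 0-10 | P2 10-16 | P3 16-20 | P4 20-27 | P1 27-28 |
Completion: P0=10  P1=28  P2=16  P3=20  P4=27
Turnaround (C−A): P0=10  P1=25  P2=13  P3=15  P4=21
Turnaround(P4) = completion − arrival = 27 − 6 = 21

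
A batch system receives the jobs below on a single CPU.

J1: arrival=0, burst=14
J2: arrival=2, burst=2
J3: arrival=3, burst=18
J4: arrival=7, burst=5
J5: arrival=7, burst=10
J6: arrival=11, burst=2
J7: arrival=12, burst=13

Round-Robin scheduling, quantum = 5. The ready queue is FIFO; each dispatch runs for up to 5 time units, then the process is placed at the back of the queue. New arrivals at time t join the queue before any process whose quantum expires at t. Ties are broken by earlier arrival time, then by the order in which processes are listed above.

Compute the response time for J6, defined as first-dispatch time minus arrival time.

16

Timeline: | J1 0-5 | J2 5-7 | J3 7-12 | J1 12-17 | J4 17-22 | J5 22-27 | J6 27-29 | J7 29-34 | J3 34-39 | J1 39-43 | J5 43-48 | J7 48-53 | J3 53-58 | J7 58-61 | J3 61-64 |
Completion: J1=43  J2=7  J3=64  J4=22  J5=48  J6=29  J7=61
Turnaround (C−A): J1=43  J2=5  J3=61  J4=15  J5=41  J6=18  J7=49
Response(J6) = first start − arrival = 27 − 11 = 16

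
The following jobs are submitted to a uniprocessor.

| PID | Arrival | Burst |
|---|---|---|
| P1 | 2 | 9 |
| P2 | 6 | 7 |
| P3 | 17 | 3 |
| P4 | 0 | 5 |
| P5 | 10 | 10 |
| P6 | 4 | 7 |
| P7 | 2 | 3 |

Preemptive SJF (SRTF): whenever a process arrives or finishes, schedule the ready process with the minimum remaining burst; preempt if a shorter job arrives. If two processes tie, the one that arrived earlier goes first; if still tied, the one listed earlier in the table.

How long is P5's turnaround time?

34

Gantt: | P4 0-5 | P7 5-8 | P6 8-15 | P2 15-17 | P3 17-20 | P2 20-25 | P1 25-34 | P5 34-44 |
Completion: P1=34  P2=25  P3=20  P4=5  P5=44  P6=15  P7=8
Turnaround (C−A): P1=32  P2=19  P3=3  P4=5  P5=34  P6=11  P7=6
Turnaround(P5) = completion − arrival = 44 − 10 = 34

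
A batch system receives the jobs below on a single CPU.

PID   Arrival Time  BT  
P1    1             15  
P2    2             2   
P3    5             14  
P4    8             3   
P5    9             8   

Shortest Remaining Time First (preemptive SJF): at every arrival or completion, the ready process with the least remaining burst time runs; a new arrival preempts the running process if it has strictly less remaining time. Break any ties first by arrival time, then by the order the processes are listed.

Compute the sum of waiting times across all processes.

39

Schedule: | idle 0-1 | P1 1-2 | P2 2-4 | P1 4-8 | P4 8-11 | P5 11-19 | P1 19-29 | P3 29-43 |
Completion: P1=29  P2=4  P3=43  P4=11  P5=19
Turnaround (C−A): P1=28  P2=2  P3=38  P4=3  P5=10
Waiting = turnaround − burst: P1=13, P2=0, P3=24, P4=0, P5=2
Total waiting = 13 + 0 + 24 + 0 + 2 = 39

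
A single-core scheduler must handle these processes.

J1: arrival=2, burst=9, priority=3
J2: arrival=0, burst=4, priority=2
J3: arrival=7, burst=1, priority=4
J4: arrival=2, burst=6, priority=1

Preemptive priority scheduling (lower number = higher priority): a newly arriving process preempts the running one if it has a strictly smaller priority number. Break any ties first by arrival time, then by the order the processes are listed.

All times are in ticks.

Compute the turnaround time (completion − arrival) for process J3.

Timeline: | J2 0-2 | J4 2-8 | J2 8-10 | J1 10-19 | J3 19-20 |
Completion: J1=19  J2=10  J3=20  J4=8
Turnaround(J3) = completion − arrival = 20 − 7 = 13

13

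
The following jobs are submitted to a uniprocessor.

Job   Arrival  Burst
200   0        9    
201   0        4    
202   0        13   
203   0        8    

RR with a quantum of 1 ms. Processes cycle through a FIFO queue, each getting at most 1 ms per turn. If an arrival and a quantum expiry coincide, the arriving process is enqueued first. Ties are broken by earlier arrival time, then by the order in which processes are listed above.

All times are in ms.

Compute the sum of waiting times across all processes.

Gantt: | 200 0-1 | 201 1-2 | 202 2-3 | 203 3-4 | 200 4-5 | 201 5-6 | 202 6-7 | 203 7-8 | 200 8-9 | 201 9-10 | 202 10-11 | 203 11-12 | 200 12-13 | 201 13-14 | 202 14-15 | 203 15-16 | 200 16-17 | 202 17-18 | 203 18-19 | 200 19-20 | 202 20-21 | 203 21-22 | 200 22-23 | 202 23-24 | 203 24-25 | 200 25-26 | 202 26-27 | 203 27-28 | 200 28-29 | 202 29-34 |
Completion: 200=29  201=14  202=34  203=28
Waiting = turnaround − burst: 200=20, 201=10, 202=21, 203=20
Total waiting = 20 + 10 + 21 + 20 = 71

71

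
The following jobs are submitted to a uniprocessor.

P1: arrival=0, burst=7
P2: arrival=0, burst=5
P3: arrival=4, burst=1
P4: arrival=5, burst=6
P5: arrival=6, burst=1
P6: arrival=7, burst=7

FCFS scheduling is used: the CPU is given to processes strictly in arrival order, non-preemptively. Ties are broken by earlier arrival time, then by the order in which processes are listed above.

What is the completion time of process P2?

12

Gantt: | P1 0-7 | P2 7-12 | P3 12-13 | P4 13-19 | P5 19-20 | P6 20-27 |
Completion: P1=7  P2=12  P3=13  P4=19  P5=20  P6=27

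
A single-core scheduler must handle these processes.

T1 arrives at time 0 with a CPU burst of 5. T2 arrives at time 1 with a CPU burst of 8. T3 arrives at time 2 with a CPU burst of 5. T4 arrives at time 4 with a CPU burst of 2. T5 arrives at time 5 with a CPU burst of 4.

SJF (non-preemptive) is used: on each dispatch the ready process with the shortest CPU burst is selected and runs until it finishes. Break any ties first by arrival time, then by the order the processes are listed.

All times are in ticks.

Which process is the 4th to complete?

Gantt: | T1 0-5 | T4 5-7 | T5 7-11 | T3 11-16 | T2 16-24 |
Completion: T1=5  T2=24  T3=16  T4=7  T5=11
Finish order: T1 → T4 → T5 → T3 → T2

T3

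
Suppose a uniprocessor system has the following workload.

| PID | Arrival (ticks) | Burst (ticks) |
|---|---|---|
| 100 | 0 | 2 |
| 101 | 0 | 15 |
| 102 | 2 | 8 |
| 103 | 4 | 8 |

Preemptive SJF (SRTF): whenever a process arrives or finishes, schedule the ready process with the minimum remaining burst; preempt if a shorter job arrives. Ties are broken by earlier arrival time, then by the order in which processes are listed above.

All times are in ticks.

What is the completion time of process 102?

Gantt: | 100 0-2 | 102 2-10 | 103 10-18 | 101 18-33 |
Completion: 100=2  101=33  102=10  103=18
Turnaround (C−A): 100=2  101=33  102=8  103=14

10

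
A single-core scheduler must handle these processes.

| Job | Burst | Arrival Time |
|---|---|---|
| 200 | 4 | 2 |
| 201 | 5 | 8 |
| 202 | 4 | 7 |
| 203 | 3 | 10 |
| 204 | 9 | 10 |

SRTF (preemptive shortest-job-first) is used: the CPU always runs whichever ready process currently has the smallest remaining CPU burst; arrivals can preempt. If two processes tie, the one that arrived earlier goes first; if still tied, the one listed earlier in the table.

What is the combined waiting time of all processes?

16

Schedule: | idle 0-2 | 200 2-6 | idle 6-7 | 202 7-11 | 203 11-14 | 201 14-19 | 204 19-28 |
Completion: 200=6  201=19  202=11  203=14  204=28
Turnaround (C−A): 200=4  201=11  202=4  203=4  204=18
Waiting = turnaround − burst: 200=0, 201=6, 202=0, 203=1, 204=9
Total waiting = 0 + 6 + 0 + 1 + 9 = 16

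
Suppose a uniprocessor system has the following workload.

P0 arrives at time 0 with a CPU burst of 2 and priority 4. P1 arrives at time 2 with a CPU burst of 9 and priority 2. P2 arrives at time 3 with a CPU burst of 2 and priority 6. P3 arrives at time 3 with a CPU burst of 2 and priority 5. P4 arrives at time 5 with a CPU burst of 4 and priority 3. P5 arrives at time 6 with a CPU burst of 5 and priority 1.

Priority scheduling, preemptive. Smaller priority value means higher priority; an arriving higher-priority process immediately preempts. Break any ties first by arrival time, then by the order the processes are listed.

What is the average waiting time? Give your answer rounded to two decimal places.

Timeline: | P0 0-2 | P1 2-6 | P5 6-11 | P1 11-16 | P4 16-20 | P3 20-22 | P2 22-24 |
Completion: P0=2  P1=16  P2=24  P3=22  P4=20  P5=11
Turnaround (C−A): P0=2  P1=14  P2=21  P3=19  P4=15  P5=5
Waiting times: P0=0, P1=5, P2=19, P3=17, P4=11, P5=0
Average waiting = (0+5+19+17+11+0) / 6 = 52/6 = 8.67

8.67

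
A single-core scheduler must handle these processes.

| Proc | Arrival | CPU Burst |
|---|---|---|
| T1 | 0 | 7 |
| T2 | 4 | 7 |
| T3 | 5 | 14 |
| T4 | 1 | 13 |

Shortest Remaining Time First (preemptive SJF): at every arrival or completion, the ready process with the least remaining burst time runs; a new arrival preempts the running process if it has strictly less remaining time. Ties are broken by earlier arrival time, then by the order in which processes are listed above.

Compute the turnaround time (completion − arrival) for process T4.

Timeline: | T1 0-7 | T2 7-14 | T4 14-27 | T3 27-41 |
Completion: T1=7  T2=14  T3=41  T4=27
Turnaround(T4) = completion − arrival = 27 − 1 = 26

26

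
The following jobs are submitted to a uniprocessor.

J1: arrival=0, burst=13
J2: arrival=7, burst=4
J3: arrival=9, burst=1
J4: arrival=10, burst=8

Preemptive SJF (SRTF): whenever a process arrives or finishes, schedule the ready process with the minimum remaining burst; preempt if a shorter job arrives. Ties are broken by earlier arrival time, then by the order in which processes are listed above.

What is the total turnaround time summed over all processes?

Timeline: | J1 0-7 | J2 7-9 | J3 9-10 | J2 10-12 | J1 12-18 | J4 18-26 |
Completion: J1=18  J2=12  J3=10  J4=26
Turnaround = completion − arrival: J1=18, J2=5, J3=1, J4=16
Total turnaround = 18 + 5 + 1 + 16 = 40

40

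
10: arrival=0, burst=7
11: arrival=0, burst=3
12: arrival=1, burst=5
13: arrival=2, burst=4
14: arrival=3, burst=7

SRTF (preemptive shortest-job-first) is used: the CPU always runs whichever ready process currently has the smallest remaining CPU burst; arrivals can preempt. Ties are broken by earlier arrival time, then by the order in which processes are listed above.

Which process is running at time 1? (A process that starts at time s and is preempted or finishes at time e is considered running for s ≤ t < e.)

Timeline: | 11 0-3 | 13 3-7 | 12 7-12 | 10 12-19 | 14 19-26 |
Completion: 10=19  11=3  12=12  13=7  14=26

11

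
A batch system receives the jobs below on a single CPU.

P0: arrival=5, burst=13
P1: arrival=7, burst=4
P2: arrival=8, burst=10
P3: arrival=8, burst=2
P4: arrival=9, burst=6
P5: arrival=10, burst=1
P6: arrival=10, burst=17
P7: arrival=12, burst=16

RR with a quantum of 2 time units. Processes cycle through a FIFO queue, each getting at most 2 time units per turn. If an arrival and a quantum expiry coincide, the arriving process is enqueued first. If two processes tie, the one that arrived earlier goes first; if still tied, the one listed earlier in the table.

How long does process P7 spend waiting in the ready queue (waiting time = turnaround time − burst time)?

Timeline: | idle 0-5 | P0 5-7 | P1 7-9 | P0 9-11 | P2 11-13 | P3 13-15 | P4 15-17 | P1 17-19 | P5 19-20 | P6 20-22 | P0 22-24 | P7 24-26 | P2 26-28 | P4 28-30 | P6 30-32 | P0 32-34 | P7 34-36 | P2 36-38 | P4 38-40 | P6 40-42 | P0 42-44 | P7 44-46 | P2 46-48 | P6 48-50 | P0 50-52 | P7 52-54 | P2 54-56 | P6 56-58 | P0 58-59 | P7 59-61 | P6 61-63 | P7 63-65 | P6 65-67 | P7 67-69 | P6 69-71 | P7 71-73 | P6 73-74 |
Completion: P0=59  P1=19  P2=56  P3=15  P4=40  P5=20  P6=74  P7=73
Turnaround (C−A): P0=54  P1=12  P2=48  P3=7  P4=31  P5=10  P6=64  P7=61
Waiting(P7) = turnaround − burst = 61 − 16 = 45

45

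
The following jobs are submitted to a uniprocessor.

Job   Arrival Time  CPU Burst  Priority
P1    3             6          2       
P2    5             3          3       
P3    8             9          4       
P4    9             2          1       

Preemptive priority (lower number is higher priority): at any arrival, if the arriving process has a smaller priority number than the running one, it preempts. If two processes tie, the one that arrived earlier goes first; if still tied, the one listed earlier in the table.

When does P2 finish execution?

Gantt: | idle 0-3 | P1 3-9 | P4 9-11 | P2 11-14 | P3 14-23 |
Completion: P1=9  P2=14  P3=23  P4=11

14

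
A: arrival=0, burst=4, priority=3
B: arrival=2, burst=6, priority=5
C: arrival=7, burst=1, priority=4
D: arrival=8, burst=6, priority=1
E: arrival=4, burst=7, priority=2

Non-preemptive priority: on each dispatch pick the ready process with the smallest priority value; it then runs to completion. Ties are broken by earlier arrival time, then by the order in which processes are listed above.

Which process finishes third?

Schedule: | A 0-4 | E 4-11 | D 11-17 | C 17-18 | B 18-24 |
Completion: A=4  B=24  C=18  D=17  E=11
Finish order: A → E → D → C → B

D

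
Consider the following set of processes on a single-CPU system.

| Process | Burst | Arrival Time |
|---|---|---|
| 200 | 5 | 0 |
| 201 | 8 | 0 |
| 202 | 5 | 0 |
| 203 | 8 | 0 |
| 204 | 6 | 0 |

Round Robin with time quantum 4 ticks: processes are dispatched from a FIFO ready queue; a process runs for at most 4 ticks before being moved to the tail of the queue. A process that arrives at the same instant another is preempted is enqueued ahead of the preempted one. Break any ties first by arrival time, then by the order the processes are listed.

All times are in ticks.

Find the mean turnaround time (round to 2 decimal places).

Gantt: | 200 0-4 | 201 4-8 | 202 8-12 | 203 12-16 | 204 16-20 | 200 20-21 | 201 21-25 | 202 25-26 | 203 26-30 | 204 30-32 |
Completion: 200=21  201=25  202=26  203=30  204=32
Turnaround (C−A): 200=21  201=25  202=26  203=30  204=32
Turnaround times: 200=21, 201=25, 202=26, 203=30, 204=32
Average turnaround = (21+25+26+30+32) / 5 = 134/5 = 26.80

26.80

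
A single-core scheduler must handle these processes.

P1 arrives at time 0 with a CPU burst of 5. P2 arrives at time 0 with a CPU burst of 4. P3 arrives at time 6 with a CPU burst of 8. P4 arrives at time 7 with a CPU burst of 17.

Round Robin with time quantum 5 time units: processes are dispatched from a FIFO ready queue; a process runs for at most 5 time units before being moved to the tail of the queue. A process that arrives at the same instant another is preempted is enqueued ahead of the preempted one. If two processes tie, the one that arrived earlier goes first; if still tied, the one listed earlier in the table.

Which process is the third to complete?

P3

Schedule: | P1 0-5 | P2 5-9 | P3 9-14 | P4 14-19 | P3 19-22 | P4 22-34 |
Completion: P1=5  P2=9  P3=22  P4=34
Turnaround (C−A): P1=5  P2=9  P3=16  P4=27
Finish order: P1 → P2 → P3 → P4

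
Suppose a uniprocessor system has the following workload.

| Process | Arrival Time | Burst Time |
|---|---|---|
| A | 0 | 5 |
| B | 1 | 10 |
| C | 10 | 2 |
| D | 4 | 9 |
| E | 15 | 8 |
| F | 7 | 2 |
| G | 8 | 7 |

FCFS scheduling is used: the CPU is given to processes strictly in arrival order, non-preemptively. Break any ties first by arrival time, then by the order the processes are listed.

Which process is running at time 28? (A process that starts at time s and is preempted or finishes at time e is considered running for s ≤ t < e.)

Gantt: | A 0-5 | B 5-15 | D 15-24 | F 24-26 | G 26-33 | C 33-35 | E 35-43 |
Completion: A=5  B=15  C=35  D=24  E=43  F=26  G=33

G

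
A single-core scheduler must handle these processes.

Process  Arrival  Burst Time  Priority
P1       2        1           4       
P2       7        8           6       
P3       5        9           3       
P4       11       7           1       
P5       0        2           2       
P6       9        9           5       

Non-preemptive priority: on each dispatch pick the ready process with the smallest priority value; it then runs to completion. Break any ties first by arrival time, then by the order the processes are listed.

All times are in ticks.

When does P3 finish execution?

Timeline: | P5 0-2 | P1 2-3 | idle 3-5 | P3 5-14 | P4 14-21 | P6 21-30 | P2 30-38 |
Completion: P1=3  P2=38  P3=14  P4=21  P5=2  P6=30

14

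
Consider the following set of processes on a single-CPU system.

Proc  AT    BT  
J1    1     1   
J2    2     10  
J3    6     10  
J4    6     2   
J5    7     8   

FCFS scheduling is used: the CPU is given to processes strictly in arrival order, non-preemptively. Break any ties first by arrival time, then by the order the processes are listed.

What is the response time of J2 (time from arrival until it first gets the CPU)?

Gantt: | idle 0-1 | J1 1-2 | J2 2-12 | J3 12-22 | J4 22-24 | J5 24-32 |
Completion: J1=2  J2=12  J3=22  J4=24  J5=32
Turnaround (C−A): J1=1  J2=10  J3=16  J4=18  J5=25
Response(J2) = first start − arrival = 2 − 2 = 0

0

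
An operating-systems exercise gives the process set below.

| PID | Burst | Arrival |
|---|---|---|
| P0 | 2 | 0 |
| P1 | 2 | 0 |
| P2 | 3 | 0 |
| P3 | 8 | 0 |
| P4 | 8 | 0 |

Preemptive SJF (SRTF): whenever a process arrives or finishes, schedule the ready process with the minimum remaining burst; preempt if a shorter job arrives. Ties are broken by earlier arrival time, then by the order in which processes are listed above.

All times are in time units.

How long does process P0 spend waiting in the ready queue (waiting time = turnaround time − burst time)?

0

Gantt: | P0 0-2 | P1 2-4 | P2 4-7 | P3 7-15 | P4 15-23 |
Completion: P0=2  P1=4  P2=7  P3=15  P4=23
Turnaround (C−A): P0=2  P1=4  P2=7  P3=15  P4=23
Waiting(P0) = turnaround − burst = 2 − 2 = 0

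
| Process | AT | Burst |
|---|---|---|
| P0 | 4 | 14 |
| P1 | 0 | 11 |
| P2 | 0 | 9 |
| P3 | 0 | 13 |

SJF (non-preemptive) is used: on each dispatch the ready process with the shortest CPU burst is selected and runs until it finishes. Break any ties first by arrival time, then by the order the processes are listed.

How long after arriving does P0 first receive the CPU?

29

Gantt: | P2 0-9 | P1 9-20 | P3 20-33 | P0 33-47 |
Completion: P0=47  P1=20  P2=9  P3=33
Response(P0) = first start − arrival = 33 − 4 = 29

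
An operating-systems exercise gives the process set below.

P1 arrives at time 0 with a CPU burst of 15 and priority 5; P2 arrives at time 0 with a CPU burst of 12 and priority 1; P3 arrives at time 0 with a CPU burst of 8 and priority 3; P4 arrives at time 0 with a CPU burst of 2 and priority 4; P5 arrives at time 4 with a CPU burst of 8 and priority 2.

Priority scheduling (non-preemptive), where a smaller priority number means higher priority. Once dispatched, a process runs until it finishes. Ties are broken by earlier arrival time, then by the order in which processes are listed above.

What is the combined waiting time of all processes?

Schedule: | P2 0-12 | P5 12-20 | P3 20-28 | P4 28-30 | P1 30-45 |
Completion: P1=45  P2=12  P3=28  P4=30  P5=20
Turnaround (C−A): P1=45  P2=12  P3=28  P4=30  P5=16
Waiting = turnaround − burst: P1=30, P2=0, P3=20, P4=28, P5=8
Total waiting = 30 + 0 + 20 + 28 + 8 = 86

86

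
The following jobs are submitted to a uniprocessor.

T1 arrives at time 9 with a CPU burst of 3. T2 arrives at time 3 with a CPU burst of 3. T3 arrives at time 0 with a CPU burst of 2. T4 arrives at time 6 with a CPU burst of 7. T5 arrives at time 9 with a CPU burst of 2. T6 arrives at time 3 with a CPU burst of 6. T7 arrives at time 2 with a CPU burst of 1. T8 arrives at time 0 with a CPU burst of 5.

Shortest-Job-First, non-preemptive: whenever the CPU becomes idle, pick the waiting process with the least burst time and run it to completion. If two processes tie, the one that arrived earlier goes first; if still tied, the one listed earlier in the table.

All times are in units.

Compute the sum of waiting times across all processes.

Timeline: | T3 0-2 | T7 2-3 | T2 3-6 | T8 6-11 | T5 11-13 | T1 13-16 | T6 16-22 | T4 22-29 |
Completion: T1=16  T2=6  T3=2  T4=29  T5=13  T6=22  T7=3  T8=11
Turnaround (C−A): T1=7  T2=3  T3=2  T4=23  T5=4  T6=19  T7=1  T8=11
Waiting = turnaround − burst: T1=4, T2=0, T3=0, T4=16, T5=2, T6=13, T7=0, T8=6
Total waiting = 4 + 0 + 0 + 16 + 2 + 13 + 0 + 6 = 41

41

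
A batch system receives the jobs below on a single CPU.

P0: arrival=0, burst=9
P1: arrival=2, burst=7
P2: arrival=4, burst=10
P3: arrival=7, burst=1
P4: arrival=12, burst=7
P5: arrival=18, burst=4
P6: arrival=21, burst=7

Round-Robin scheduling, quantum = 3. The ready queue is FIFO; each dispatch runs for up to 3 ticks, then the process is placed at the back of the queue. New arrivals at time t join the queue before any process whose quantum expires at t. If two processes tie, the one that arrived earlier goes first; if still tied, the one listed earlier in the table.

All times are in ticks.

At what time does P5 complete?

39

Gantt: | P0 0-3 | P1 3-6 | P0 6-9 | P2 9-12 | P1 12-15 | P3 15-16 | P0 16-19 | P4 19-22 | P2 22-25 | P1 25-26 | P5 26-29 | P6 29-32 | P4 32-35 | P2 35-38 | P5 38-39 | P6 39-42 | P4 42-43 | P2 43-44 | P6 44-45 |
Completion: P0=19  P1=26  P2=44  P3=16  P4=43  P5=39  P6=45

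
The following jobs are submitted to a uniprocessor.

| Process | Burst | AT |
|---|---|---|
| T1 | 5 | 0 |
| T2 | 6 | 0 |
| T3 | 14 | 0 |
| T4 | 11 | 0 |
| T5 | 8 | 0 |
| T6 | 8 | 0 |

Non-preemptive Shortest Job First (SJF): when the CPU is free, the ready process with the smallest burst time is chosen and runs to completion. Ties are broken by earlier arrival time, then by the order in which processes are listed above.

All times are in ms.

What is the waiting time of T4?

Gantt: | T1 0-5 | T2 5-11 | T5 11-19 | T6 19-27 | T4 27-38 | T3 38-52 |
Completion: T1=5  T2=11  T3=52  T4=38  T5=19  T6=27
Turnaround (C−A): T1=5  T2=11  T3=52  T4=38  T5=19  T6=27
Waiting(T4) = turnaround − burst = 38 − 11 = 27

27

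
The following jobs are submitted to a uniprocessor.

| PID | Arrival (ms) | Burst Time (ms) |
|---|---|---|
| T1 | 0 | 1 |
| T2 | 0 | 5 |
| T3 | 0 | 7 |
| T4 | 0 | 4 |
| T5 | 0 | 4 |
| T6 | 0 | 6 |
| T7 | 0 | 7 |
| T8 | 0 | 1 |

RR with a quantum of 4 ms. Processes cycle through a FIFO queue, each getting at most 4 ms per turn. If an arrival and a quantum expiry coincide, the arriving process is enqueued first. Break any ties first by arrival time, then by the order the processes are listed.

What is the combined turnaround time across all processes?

181

Timeline: | T1 0-1 | T2 1-5 | T3 5-9 | T4 9-13 | T5 13-17 | T6 17-21 | T7 21-25 | T8 25-26 | T2 26-27 | T3 27-30 | T6 30-32 | T7 32-35 |
Completion: T1=1  T2=27  T3=30  T4=13  T5=17  T6=32  T7=35  T8=26
Turnaround = completion − arrival: T1=1, T2=27, T3=30, T4=13, T5=17, T6=32, T7=35, T8=26
Total turnaround = 1 + 27 + 30 + 13 + 17 + 32 + 35 + 26 = 181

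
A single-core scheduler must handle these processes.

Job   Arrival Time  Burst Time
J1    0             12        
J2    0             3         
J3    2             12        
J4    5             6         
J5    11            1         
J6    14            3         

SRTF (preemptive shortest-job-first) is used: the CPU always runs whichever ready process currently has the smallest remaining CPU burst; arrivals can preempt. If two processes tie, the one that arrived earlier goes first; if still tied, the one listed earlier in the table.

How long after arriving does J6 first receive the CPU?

Schedule: | J2 0-3 | J1 3-5 | J4 5-11 | J5 11-12 | J1 12-14 | J6 14-17 | J1 17-25 | J3 25-37 |
Completion: J1=25  J2=3  J3=37  J4=11  J5=12  J6=17
Turnaround (C−A): J1=25  J2=3  J3=35  J4=6  J5=1  J6=3
Response(J6) = first start − arrival = 14 − 14 = 0

0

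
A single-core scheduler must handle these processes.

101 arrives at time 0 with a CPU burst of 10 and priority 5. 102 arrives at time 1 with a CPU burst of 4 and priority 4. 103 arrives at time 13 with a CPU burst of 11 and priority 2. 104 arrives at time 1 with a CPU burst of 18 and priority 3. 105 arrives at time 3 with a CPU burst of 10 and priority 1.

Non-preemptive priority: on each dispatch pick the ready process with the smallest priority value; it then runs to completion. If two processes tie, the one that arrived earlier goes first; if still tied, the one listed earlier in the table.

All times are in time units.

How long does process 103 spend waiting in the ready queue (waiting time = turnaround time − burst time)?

7

Gantt: | 101 0-10 | 105 10-20 | 103 20-31 | 104 31-49 | 102 49-53 |
Completion: 101=10  102=53  103=31  104=49  105=20
Turnaround (C−A): 101=10  102=52  103=18  104=48  105=17
Waiting(103) = turnaround − burst = 18 − 11 = 7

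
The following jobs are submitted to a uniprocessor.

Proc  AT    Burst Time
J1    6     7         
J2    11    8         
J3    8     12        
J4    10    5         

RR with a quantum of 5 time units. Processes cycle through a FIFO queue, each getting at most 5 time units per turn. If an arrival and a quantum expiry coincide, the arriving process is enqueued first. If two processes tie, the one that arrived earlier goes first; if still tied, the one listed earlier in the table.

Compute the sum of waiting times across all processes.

Gantt: | idle 0-6 | J1 6-11 | J3 11-16 | J4 16-21 | J2 21-26 | J1 26-28 | J3 28-33 | J2 33-36 | J3 36-38 |
Completion: J1=28  J2=36  J3=38  J4=21
Waiting = turnaround − burst: J1=15, J2=17, J3=18, J4=6
Total waiting = 15 + 17 + 18 + 6 = 56

56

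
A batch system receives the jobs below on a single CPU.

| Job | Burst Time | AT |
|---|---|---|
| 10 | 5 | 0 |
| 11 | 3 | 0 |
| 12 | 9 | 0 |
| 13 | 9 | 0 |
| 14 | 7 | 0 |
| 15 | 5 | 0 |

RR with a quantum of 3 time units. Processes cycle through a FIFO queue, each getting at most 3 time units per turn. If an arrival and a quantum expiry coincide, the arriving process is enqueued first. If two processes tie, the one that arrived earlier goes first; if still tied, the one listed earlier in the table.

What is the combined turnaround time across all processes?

Schedule: | 10 0-3 | 11 3-6 | 12 6-9 | 13 9-12 | 14 12-15 | 15 15-18 | 10 18-20 | 12 20-23 | 13 23-26 | 14 26-29 | 15 29-31 | 12 31-34 | 13 34-37 | 14 37-38 |
Completion: 10=20  11=6  12=34  13=37  14=38  15=31
Turnaround (C−A): 10=20  11=6  12=34  13=37  14=38  15=31
Turnaround = completion − arrival: 10=20, 11=6, 12=34, 13=37, 14=38, 15=31
Total turnaround = 20 + 6 + 34 + 37 + 38 + 31 = 166

166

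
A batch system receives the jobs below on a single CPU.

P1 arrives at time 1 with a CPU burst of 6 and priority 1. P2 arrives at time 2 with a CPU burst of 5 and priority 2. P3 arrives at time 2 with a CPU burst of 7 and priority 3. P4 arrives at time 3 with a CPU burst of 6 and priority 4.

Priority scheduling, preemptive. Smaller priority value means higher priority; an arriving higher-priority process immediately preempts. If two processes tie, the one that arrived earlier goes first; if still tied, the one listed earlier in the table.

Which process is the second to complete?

P2

Gantt: | idle 0-1 | P1 1-7 | P2 7-12 | P3 12-19 | P4 19-25 |
Completion: P1=7  P2=12  P3=19  P4=25
Turnaround (C−A): P1=6  P2=10  P3=17  P4=22
Finish order: P1 → P2 → P3 → P4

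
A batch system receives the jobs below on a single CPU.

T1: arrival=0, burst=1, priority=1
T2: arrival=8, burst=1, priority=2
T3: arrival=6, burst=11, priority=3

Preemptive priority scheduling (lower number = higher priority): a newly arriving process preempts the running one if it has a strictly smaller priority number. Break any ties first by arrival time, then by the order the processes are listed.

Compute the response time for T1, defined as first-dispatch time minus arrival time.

0

Gantt: | T1 0-1 | idle 1-6 | T3 6-8 | T2 8-9 | T3 9-18 |
Completion: T1=1  T2=9  T3=18
Turnaround (C−A): T1=1  T2=1  T3=12
Response(T1) = first start − arrival = 0 − 0 = 0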